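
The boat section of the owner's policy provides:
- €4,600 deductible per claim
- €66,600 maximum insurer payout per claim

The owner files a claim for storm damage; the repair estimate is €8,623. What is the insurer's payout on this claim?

Less the €4,600 deductible: €8,623 − €4,600 = €4,023.
€4,023 is within the €66,600 limit, so the insurer pays €4,023.

€4,023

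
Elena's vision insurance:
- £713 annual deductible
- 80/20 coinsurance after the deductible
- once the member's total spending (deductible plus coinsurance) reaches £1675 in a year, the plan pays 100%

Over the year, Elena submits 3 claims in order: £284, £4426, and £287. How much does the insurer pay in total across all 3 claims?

Bill 1, £284: entire amount goes to the deductible. Member pays £284; OOP now £284. Insurer: £284 − £284 = £0.
Bill 2, £4426: £429 finishes the deductible; £3997 goes to coinsurance; coinsurance £3997 × 20% = £799.40. Member pays £1228.40; OOP now £1512.40. Plan pays £4426 − £1228.40 = £3197.60.
Bill 3, £287: deductible met; 20% of £287 = £57.40. Member pays £57.40; OOP now £1569.80. Plan pays £287 − £57.40 = £229.60.
Insurer total: £0 + £3197.60 + £229.60 = £3427.20.

£3427.20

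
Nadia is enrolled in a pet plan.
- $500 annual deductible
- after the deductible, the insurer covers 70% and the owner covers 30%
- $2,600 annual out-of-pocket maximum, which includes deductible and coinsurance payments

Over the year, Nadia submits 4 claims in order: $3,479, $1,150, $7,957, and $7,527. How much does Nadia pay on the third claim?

$861.30

#1 ($3,479): $500 finishes the deductible; $2,979 goes to coinsurance; coinsurance $2,979 × 30% = $893.70. Cost to owner: $1,393.70. OOP to date $1,393.70.
#2 ($1,150): deductible already satisfied, so owner's share is 30% × $1,150 = $345. Owner pays $345; OOP now $1,738.70.
#3 ($7,957): deductible already satisfied, so owner's share is 30% × $7,957 = $2,387.10. OOP would hit $4,125.80 > $2,600, so the cap limits the owner to $2,600 − $1,738.70 = $861.30.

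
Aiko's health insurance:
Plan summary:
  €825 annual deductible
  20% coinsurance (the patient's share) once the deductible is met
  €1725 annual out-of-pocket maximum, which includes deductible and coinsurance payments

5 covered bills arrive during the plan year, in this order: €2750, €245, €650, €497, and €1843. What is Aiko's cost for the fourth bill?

€99.40

Claim 1 — €2750: deductible takes €825, €1925 remains; 20% of €1925 = €385. Patient owes €1210 (running OOP €1210).
Claim 2 — €245: 20% coinsurance on €245 = €49. Cost to patient: €49. OOP to date €1259.
Claim 3 — €650: deductible already satisfied, so patient's share is 20% × €650 = €130. Patient owes €130 (running OOP €1389).
Claim 4 — €497: 20% coinsurance on €497 = €99.40. Patient pays €99.40; OOP now €1488.40.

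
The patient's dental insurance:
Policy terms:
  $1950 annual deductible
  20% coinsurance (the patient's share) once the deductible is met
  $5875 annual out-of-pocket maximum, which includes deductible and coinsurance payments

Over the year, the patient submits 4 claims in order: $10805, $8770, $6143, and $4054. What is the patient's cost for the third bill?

$400

Claim 1 — $10805: $1950 to deductible, leaving $8855; 20% of $8855 = $1771. Cost to patient: $3721. OOP to date $3721.
Claim 2 — $8770: 20% coinsurance on $8770 = $1754. Cost to patient: $1754. OOP to date $5475.
Claim 3 — $6143: deductible met; 20% of $6143 = $1228.60. OOP would hit $6703.60 > $5875, so the cap limits the patient to $5875 − $5475 = $400.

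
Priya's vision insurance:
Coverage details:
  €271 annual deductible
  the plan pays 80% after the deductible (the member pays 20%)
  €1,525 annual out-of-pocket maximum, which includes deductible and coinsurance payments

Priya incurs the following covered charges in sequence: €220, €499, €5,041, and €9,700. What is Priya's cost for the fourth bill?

Bill 1, €220: entire amount goes to the deductible. Member owes €220 (running OOP €220).
Bill 2, €499: €51 to deductible, leaving €448; 20% of €448 = €89.60. Member owes €140.60 (running OOP €360.60).
Bill 3, €5,041: deductible already satisfied, so member's share is 20% × €5,041 = €1,008.20. Member pays €1,008.20; OOP now €1,368.80.
Bill 4, €9,700: deductible met; 20% of €9,700 = €1,940. That would push OOP to €3,308.80, over the €1,525 cap, so member pays €1,525 − €1,368.80 = €156.20.

€156.20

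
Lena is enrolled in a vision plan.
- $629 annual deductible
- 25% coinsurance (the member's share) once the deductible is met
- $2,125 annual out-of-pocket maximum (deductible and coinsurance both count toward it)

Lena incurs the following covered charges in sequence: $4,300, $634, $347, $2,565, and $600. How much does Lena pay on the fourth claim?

Claim 1 ($4,300): $629 finishes the deductible; $3,671 goes to coinsurance; member's 25% is $917.75. Member pays $1,546.75; OOP now $1,546.75.
Claim 2 ($634): 25% coinsurance on $634 = $158.50. Member owes $158.50 (running OOP $1,705.25).
Claim 3 ($347): deductible met; 25% of $347 = $86.75. Member pays $86.75; OOP now $1,792.
Claim 4 ($2,565): deductible already satisfied, so member's share is 25% × $2,565 = $641.25. That would push OOP to $2,433.25, over the $2,125 cap, so member pays $2,125 − $1,792 = $333.

$333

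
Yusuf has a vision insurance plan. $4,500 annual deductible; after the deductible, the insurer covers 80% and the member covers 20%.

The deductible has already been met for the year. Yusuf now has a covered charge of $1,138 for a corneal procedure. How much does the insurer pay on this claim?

With the deductible met, the entire $1,138 is subject to coinsurance.
20% of $1,138 = $227.60 falls to the member.
The plan picks up $1,138 − $227.60 = $910.40.

$910.40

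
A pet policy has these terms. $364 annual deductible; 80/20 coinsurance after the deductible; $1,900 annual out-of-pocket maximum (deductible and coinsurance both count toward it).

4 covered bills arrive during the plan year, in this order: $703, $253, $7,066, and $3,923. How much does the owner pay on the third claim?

$1,413.20

Claim 1 ($703): $364 to deductible, leaving $339; owner's 20% is $67.80. Cost to owner: $431.80. OOP to date $431.80.
Claim 2 ($253): deductible already satisfied, so owner's share is 20% × $253 = $50.60. Owner pays $50.60; OOP now $482.40.
Claim 3 ($7,066): deductible met; 20% of $7,066 = $1,413.20. Owner owes $1,413.20 (running OOP $1,895.60).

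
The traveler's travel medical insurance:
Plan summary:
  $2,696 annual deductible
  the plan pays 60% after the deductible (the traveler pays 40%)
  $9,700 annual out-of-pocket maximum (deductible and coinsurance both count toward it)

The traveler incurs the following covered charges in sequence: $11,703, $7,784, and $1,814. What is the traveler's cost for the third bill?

$287.60

Claim 1 ($11,703): $2,696 to deductible, leaving $9,007; traveler's 40% is $3,602.80. Traveler pays $6,298.80; OOP now $6,298.80.
Claim 2 ($7,784): deductible already satisfied, so traveler's share is 40% × $7,784 = $3,113.60. Traveler owes $3,113.60 (running OOP $9,412.40).
Claim 3 ($1,814): deductible already satisfied, so traveler's share is 40% × $1,814 = $725.60. OOP would hit $10,138 > $9,700, so the cap limits the traveler to $9,700 − $9,412.40 = $287.60.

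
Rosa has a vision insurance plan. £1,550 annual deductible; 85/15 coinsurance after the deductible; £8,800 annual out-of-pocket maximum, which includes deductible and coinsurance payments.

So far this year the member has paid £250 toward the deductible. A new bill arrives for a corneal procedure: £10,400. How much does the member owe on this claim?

£250 of the £1,550 deductible is already met, leaving £1,300.
After the £1,300 deductible portion, £10,400 − £1,300 = £9,100 is subject to coinsurance.
15% of £9,100 = £1,365 falls to the member.
That puts the member's cost at £1,300 + £1,365 = £2,665 before any cap.
Total out-of-pocket so far would be £250 + £2,665 = £2,915, below the £8,800 cap — no reduction.

£2,665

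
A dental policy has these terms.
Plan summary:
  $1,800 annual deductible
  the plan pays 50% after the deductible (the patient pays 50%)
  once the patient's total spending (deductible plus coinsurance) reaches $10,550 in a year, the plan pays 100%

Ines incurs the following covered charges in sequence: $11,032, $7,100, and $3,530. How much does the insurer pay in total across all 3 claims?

$11,112

Claim 1 ($11,032): $1,800 to deductible, leaving $9,232; patient's 50% is $4,616. Patient pays $6,416; OOP now $6,416. Plan pays $11,032 − $6,416 = $4,616.
Claim 2 ($7,100): deductible already satisfied, so patient's share is 50% × $7,100 = $3,550. Patient pays $3,550; OOP now $9,966. Insurer: $7,100 − $3,550 = $3,550.
Claim 3 ($3,530): deductible met; 50% of $3,530 = $1,765. Adding that to $9,966 gives $11,731, past the $10,550 cap; patient pays only $10,550 − $9,966 = $584. Insurer: $3,530 − $584 = $2,946.
Insurer total: $4,616 + $3,550 + $2,946 = $11,112.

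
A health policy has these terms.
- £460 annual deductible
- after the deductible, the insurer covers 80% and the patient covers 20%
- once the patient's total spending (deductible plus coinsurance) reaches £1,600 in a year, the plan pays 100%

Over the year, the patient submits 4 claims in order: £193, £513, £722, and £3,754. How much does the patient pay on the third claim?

£144.40

Bill 1, £193: all of it applies to the deductible. Cost to patient: £193. OOP to date £193.
Bill 2, £513: deductible takes £267, £246 remains; coinsurance £246 × 20% = £49.20. Cost to patient: £316.20. OOP to date £509.20.
Bill 3, £722: deductible met; 20% of £722 = £144.40. Cost to patient: £144.40. OOP to date £653.60.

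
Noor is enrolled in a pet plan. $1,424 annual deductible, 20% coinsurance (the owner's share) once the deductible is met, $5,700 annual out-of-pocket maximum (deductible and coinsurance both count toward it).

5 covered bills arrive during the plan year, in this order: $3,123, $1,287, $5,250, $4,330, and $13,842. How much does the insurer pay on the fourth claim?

$3,464

Claim 1 — $3,123: $1,424 finishes the deductible; $1,699 goes to coinsurance; coinsurance $1,699 × 20% = $339.80. Owner owes $1,763.80 (running OOP $1,763.80). Plan pays $3,123 − $1,763.80 = $1,359.20.
Claim 2 — $1,287: 20% coinsurance on $1,287 = $257.40. Cost to owner: $257.40. OOP to date $2,021.20. Plan pays $1,287 − $257.40 = $1,029.60.
Claim 3 — $5,250: deductible met; 20% of $5,250 = $1,050. Owner pays $1,050; OOP now $3,071.20. Insurer: $5,250 − $1,050 = $4,200.
Claim 4 — $4,330: deductible met; 20% of $4,330 = $866. Owner owes $866 (running OOP $3,937.20). Plan pays $4,330 − $866 = $3,464.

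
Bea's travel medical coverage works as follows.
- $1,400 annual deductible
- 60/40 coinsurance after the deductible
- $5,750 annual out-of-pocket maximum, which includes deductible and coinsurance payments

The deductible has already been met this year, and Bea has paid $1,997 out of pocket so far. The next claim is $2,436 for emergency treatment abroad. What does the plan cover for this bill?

The deductible is already satisfied, so the full bill goes to coinsurance.
40% of $2,436 = $974.40 falls to the traveler.
Cumulative spending $1,997 + $974.40 = $2,971.40 stays under the $5,750 maximum.
The plan picks up $2,436 − $974.40 = $1,461.60.

$1,461.60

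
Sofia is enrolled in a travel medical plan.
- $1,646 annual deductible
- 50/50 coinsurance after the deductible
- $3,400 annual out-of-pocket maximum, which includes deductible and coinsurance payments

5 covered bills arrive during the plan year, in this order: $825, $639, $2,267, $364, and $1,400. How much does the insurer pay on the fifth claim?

Bill 1, $825: entire amount goes to the deductible. Traveler owes $825 (running OOP $825). Insurer: $825 − $825 = $0.
Bill 2, $639: all of it applies to the deductible. Cost to traveler: $639. OOP to date $1,464. Insurer: $639 − $639 = $0.
Bill 3, $2,267: $182 to deductible, leaving $2,085; coinsurance $2,085 × 50% = $1,042.50. Cost to traveler: $1,224.50. OOP to date $2,688.50. Plan pays $2,267 − $1,224.50 = $1,042.50.
Bill 4, $364: 50% coinsurance on $364 = $182. Traveler owes $182 (running OOP $2,870.50). Insurer: $364 − $182 = $182.
Bill 5, $1,400: 50% coinsurance on $1,400 = $700. OOP would hit $3,570.50 > $3,400, so the cap limits the traveler to $3,400 − $2,870.50 = $529.50. Insurer: $1,400 − $529.50 = $870.50.

$870.50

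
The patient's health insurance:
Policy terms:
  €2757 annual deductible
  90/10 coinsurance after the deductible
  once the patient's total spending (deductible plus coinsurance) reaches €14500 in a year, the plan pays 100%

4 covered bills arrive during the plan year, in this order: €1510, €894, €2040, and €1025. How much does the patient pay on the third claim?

Claim 1 (€1510): all of it applies to the deductible. Patient owes €1510 (running OOP €1510).
Claim 2 (€894): fully absorbed by the deductible. Patient owes €894 (running OOP €2404).
Claim 3 (€2040): €353 finishes the deductible; €1687 goes to coinsurance; patient's 10% is €168.70. Cost to patient: €521.70. OOP to date €2925.70.

€521.70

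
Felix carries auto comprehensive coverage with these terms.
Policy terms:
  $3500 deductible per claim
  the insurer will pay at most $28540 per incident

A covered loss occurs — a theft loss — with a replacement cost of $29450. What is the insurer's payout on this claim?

$25950

After the deductible, $29450 − $3500 = $25950 remains.
$25950 is within the $28540 limit, so the insurer pays $25950.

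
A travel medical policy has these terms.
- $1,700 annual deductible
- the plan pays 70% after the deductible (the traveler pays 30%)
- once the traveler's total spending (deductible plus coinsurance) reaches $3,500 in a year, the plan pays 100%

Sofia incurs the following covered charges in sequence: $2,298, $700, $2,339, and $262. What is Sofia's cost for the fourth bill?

Claim 1 ($2,298): $1,700 to deductible, leaving $598; traveler's 30% is $179.40. Traveler owes $1,879.40 (running OOP $1,879.40).
Claim 2 ($700): deductible already satisfied, so traveler's share is 30% × $700 = $210. Traveler owes $210 (running OOP $2,089.40).
Claim 3 ($2,339): deductible already satisfied, so traveler's share is 30% × $2,339 = $701.70. Traveler pays $701.70; OOP now $2,791.10.
Claim 4 ($262): 30% coinsurance on $262 = $78.60. Traveler pays $78.60; OOP now $2,869.70.

$78.60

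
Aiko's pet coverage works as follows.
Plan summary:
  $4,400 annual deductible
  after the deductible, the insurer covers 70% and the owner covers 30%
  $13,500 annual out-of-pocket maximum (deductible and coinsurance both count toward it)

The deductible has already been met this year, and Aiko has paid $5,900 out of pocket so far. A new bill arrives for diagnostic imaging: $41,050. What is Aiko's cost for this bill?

With the deductible met, the entire $41,050 is subject to coinsurance.
Coinsurance: $41,050 × 30% = $12,315.
That would bring total out-of-pocket to $18,215, past the $13,500 cap. The owner is capped at $13,500 − $5,900 = $7,600 on this claim.

$7,600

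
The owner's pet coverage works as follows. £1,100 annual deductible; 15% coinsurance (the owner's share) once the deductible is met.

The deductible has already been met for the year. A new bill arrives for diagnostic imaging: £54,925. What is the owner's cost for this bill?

£8,238.75

With the deductible met, the entire £54,925 is subject to coinsurance.
Owner's 15% share of £54,925 is £8,238.75.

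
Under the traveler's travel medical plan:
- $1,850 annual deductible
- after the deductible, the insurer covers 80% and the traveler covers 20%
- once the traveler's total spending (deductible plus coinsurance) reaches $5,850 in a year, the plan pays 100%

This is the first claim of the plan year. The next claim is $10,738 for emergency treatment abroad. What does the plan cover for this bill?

The full $1,850 deductible is still open; $1,850 of this bill applies to it.
The remaining $8,888 (= $10,738 − $1,850) moves to coinsurance.
20% of $8,888 = $1,777.60 falls to the traveler.
That puts the traveler's cost at $1,850 + $1,777.60 = $3,627.60 before any cap.
Year-to-date out-of-pocket becomes $0 + $3,627.60 = $3,627.60, still under the $5,850 maximum, so no cap applies.
Insurer pays the balance: $10,738 − $3,627.60 = $7,110.40.

$7,110.40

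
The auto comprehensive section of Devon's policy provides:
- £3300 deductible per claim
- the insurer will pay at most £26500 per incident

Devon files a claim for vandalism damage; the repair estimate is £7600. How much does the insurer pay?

£4300

Less the £3300 deductible: £7600 − £3300 = £4300.
That's under the £26500 cap, so the insurer reimburses the full £4300.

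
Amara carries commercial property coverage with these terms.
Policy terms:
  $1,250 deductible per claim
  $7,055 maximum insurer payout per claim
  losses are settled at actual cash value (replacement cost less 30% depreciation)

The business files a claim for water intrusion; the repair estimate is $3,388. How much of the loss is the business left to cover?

Actual cash value after 30% depreciation: $3,388 × 70% = $2,371.60.
Subtract the deductible: $2,371.60 − $1,250 = $1,121.60.
$1,121.60 ≤ $7,055, so the limit doesn't bind; insurer pays $1,121.60.
Out of pocket: $3,388 − $1,121.60 = $2,266.40.

$2,266.40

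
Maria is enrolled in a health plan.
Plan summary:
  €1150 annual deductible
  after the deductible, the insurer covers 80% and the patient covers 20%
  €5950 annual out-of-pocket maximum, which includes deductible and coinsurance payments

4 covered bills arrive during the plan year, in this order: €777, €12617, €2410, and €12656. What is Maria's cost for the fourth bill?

€1869.20

Claim 1 — €777: fully absorbed by the deductible. Patient pays €777; OOP now €777.
Claim 2 — €12617: €373 to deductible, leaving €12244; patient's 20% is €2448.80. Patient pays €2821.80; OOP now €3598.80.
Claim 3 — €2410: 20% coinsurance on €2410 = €482. Cost to patient: €482. OOP to date €4080.80.
Claim 4 — €12656: 20% coinsurance on €12656 = €2531.20. That would push OOP to €6612, over the €5950 cap, so patient pays €5950 − €4080.80 = €1869.20.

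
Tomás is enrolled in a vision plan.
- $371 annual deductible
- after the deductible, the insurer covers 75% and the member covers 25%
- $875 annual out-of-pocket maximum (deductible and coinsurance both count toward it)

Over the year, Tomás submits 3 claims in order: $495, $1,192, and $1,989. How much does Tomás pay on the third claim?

$175

Claim 1 ($495): $371 to deductible, leaving $124; coinsurance $124 × 25% = $31. Member pays $402; OOP now $402.
Claim 2 ($1,192): deductible already satisfied, so member's share is 25% × $1,192 = $298. Member pays $298; OOP now $700.
Claim 3 ($1,989): 25% coinsurance on $1,989 = $497.25. Adding that to $700 gives $1,197.25, past the $875 cap; member pays only $875 − $700 = $175.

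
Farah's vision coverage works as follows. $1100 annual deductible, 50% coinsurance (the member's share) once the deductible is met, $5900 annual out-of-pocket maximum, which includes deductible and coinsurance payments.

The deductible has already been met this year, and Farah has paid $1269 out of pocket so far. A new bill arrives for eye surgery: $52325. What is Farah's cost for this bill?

$4631

With the deductible met, the entire $52325 is subject to coinsurance.
50% of $52325 = $26162.50 falls to the member.
Year-to-date out-of-pocket would reach $1269 + $26162.50 = $27431.50, above the $5900 maximum, so the member pays only $5900 − $1269 = $4631.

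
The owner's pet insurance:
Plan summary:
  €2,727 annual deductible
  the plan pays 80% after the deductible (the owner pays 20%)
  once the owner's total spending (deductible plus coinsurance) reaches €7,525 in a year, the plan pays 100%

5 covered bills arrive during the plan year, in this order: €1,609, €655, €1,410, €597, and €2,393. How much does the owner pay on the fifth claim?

€478.60

Claim 1 — €1,609: all of it applies to the deductible. Owner owes €1,609 (running OOP €1,609).
Claim 2 — €655: entire amount goes to the deductible. Cost to owner: €655. OOP to date €2,264.
Claim 3 — €1,410: deductible takes €463, €947 remains; owner's 20% is €189.40. Cost to owner: €652.40. OOP to date €2,916.40.
Claim 4 — €597: 20% coinsurance on €597 = €119.40. Owner owes €119.40 (running OOP €3,035.80).
Claim 5 — €2,393: deductible already satisfied, so owner's share is 20% × €2,393 = €478.60. Owner owes €478.60 (running OOP €3,514.40).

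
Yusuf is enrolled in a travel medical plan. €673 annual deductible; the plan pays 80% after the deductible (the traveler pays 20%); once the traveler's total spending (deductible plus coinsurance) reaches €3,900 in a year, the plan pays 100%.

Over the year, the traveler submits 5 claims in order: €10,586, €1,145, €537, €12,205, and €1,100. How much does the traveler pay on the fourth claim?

€908

Claim 1 (€10,586): deductible takes €673, €9,913 remains; 20% of €9,913 = €1,982.60. Cost to traveler: €2,655.60. OOP to date €2,655.60.
Claim 2 (€1,145): deductible already satisfied, so traveler's share is 20% × €1,145 = €229. Traveler pays €229; OOP now €2,884.60.
Claim 3 (€537): deductible already satisfied, so traveler's share is 20% × €537 = €107.40. Traveler pays €107.40; OOP now €2,992.
Claim 4 (€12,205): deductible already satisfied, so traveler's share is 20% × €12,205 = €2,441. That would push OOP to €5,433, over the €3,900 cap, so traveler pays €3,900 − €2,992 = €908.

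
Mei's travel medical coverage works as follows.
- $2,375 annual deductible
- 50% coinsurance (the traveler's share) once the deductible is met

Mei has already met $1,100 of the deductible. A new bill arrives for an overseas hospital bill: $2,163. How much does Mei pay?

$1,100 of the $2,375 deductible is already met, leaving $1,275.
The remaining $888 (= $2,163 − $1,275) moves to coinsurance.
Traveler's 50% share of $888 is $444.
That puts the traveler's cost at $1,275 + $444 = $1,719.

$1,719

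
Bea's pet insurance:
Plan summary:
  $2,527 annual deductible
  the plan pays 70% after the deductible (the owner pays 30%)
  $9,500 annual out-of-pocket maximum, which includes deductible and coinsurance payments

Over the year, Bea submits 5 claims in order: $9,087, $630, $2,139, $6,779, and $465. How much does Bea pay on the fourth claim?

#1 ($9,087): deductible takes $2,527, $6,560 remains; coinsurance $6,560 × 30% = $1,968. Owner pays $4,495; OOP now $4,495.
#2 ($630): deductible already satisfied, so owner's share is 30% × $630 = $189. Cost to owner: $189. OOP to date $4,684.
#3 ($2,139): deductible met; 30% of $2,139 = $641.70. Owner pays $641.70; OOP now $5,325.70.
#4 ($6,779): deductible already satisfied, so owner's share is 30% × $6,779 = $2,033.70. Owner pays $2,033.70; OOP now $7,359.40.

$2,033.70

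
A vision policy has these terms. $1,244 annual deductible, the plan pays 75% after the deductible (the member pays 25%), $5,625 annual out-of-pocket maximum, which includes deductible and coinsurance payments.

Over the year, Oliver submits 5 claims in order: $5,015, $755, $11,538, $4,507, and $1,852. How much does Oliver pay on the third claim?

Bill 1, $5,015: $1,244 finishes the deductible; $3,771 goes to coinsurance; member's 25% is $942.75. Cost to member: $2,186.75. OOP to date $2,186.75.
Bill 2, $755: deductible already satisfied, so member's share is 25% × $755 = $188.75. Member owes $188.75 (running OOP $2,375.50).
Bill 3, $11,538: 25% coinsurance on $11,538 = $2,884.50. Member pays $2,884.50; OOP now $5,260.

$2,884.50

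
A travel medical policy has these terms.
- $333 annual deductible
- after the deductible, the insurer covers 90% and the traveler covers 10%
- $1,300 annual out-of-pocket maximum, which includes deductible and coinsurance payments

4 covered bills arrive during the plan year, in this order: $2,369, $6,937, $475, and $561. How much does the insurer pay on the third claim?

$427.50

Claim 1 ($2,369): deductible takes $333, $2,036 remains; coinsurance $2,036 × 10% = $203.60. Traveler owes $536.60 (running OOP $536.60). Insurer: $2,369 − $536.60 = $1,832.40.
Claim 2 ($6,937): deductible met; 10% of $6,937 = $693.70. Traveler pays $693.70; OOP now $1,230.30. Insurer: $6,937 − $693.70 = $6,243.30.
Claim 3 ($475): 10% coinsurance on $475 = $47.50. Traveler pays $47.50; OOP now $1,277.80. Plan pays $475 − $47.50 = $427.50.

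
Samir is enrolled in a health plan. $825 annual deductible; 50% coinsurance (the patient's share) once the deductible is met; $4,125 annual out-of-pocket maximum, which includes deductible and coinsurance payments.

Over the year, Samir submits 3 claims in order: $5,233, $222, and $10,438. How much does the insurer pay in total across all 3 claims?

$11,768

Claim 1 ($5,233): deductible takes $825, $4,408 remains; patient's 50% is $2,204. Patient owes $3,029 (running OOP $3,029). Plan pays $5,233 − $3,029 = $2,204.
Claim 2 ($222): deductible met; 50% of $222 = $111. Patient owes $111 (running OOP $3,140). Plan pays $222 − $111 = $111.
Claim 3 ($10,438): deductible met; 50% of $10,438 = $5,219. That would push OOP to $8,359, over the $4,125 cap, so patient pays $4,125 − $3,140 = $985. Insurer: $10,438 − $985 = $9,453.
Insurer total: $2,204 + $111 + $9,453 = $11,768.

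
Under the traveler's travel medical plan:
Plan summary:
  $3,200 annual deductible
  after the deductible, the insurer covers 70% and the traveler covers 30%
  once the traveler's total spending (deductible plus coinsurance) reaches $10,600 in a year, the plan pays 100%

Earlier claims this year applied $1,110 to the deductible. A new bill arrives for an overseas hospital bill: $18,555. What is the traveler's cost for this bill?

$7,029.50

Remaining deductible: $3,200 − $1,110 = $2,090.
After the $2,090 deductible portion, $18,555 − $2,090 = $16,465 is subject to coinsurance.
Traveler's 30% share of $16,465 is $4,939.50.
So the traveler owes $2,090 + $4,939.50 = $7,029.50 before any cap.
Total out-of-pocket so far would be $1,110 + $7,029.50 = $8,139.50, below the $10,600 cap — no reduction.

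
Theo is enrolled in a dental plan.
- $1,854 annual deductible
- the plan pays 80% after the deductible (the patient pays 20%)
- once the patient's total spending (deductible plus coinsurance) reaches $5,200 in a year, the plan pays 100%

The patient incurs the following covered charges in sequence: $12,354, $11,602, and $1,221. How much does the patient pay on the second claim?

Bill 1, $12,354: deductible takes $1,854, $10,500 remains; coinsurance $10,500 × 20% = $2,100. Patient owes $3,954 (running OOP $3,954).
Bill 2, $11,602: 20% coinsurance on $11,602 = $2,320.40. Adding that to $3,954 gives $6,274.40, past the $5,200 cap; patient pays only $5,200 − $3,954 = $1,246.

$1,246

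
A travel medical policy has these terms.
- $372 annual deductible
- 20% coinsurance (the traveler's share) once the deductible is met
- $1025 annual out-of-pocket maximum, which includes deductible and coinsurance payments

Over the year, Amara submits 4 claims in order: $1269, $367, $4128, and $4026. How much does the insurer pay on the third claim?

$3727.80

#1 ($1269): $372 finishes the deductible; $897 goes to coinsurance; traveler's 20% is $179.40. Cost to traveler: $551.40. OOP to date $551.40. Plan pays $1269 − $551.40 = $717.60.
#2 ($367): deductible already satisfied, so traveler's share is 20% × $367 = $73.40. Traveler owes $73.40 (running OOP $624.80). Insurer: $367 − $73.40 = $293.60.
#3 ($4128): deductible already satisfied, so traveler's share is 20% × $4128 = $825.60. OOP would hit $1450.40 > $1025, so the cap limits the traveler to $1025 − $624.80 = $400.20. Insurer: $4128 − $400.20 = $3727.80.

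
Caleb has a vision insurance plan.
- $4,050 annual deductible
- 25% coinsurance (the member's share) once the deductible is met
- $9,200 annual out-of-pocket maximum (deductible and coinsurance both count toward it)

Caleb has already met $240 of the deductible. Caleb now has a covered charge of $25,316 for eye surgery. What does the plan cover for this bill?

$240 of the $4,050 deductible is already met, leaving $3,810.
After the $3,810 deductible portion, $25,316 − $3,810 = $21,506 is subject to coinsurance.
Member's 25% share of $21,506 is $5,376.50.
Member responsibility before any cap: $3,810 + $5,376.50 = $9,186.50.
That would bring total out-of-pocket to $9,426.50, past the $9,200 cap. The member is capped at $9,200 − $240 = $8,960 on this claim.
Insurer pays the balance: $25,316 − $8,960 = $16,356.

$16,356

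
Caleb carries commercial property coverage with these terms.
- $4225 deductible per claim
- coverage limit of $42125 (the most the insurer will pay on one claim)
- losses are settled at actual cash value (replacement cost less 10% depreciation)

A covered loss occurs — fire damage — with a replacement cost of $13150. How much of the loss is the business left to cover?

At 10% depreciation, ACV = $13150 − $1315 = $11835.
Less the $4225 deductible: $11835 − $4225 = $7610.
$7610 ≤ $42125, so the limit doesn't bind; insurer pays $7610.
Business's share is the uncovered remainder: $13150 − $7610 = $5540.

$5540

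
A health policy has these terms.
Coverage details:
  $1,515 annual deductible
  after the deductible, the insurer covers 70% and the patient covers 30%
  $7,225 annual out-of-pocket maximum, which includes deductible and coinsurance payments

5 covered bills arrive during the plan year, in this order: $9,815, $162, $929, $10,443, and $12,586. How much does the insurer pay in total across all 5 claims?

$26,710

Claim 1 ($9,815): deductible takes $1,515, $8,300 remains; 30% of $8,300 = $2,490. Patient owes $4,005 (running OOP $4,005). Plan pays $9,815 − $4,005 = $5,810.
Claim 2 ($162): deductible already satisfied, so patient's share is 30% × $162 = $48.60. Patient owes $48.60 (running OOP $4,053.60). Insurer: $162 − $48.60 = $113.40.
Claim 3 ($929): deductible already satisfied, so patient's share is 30% × $929 = $278.70. Patient pays $278.70; OOP now $4,332.30. Plan pays $929 − $278.70 = $650.30.
Claim 4 ($10,443): deductible met; 30% of $10,443 = $3,132.90. OOP would hit $7,465.20 > $7,225, so the cap limits the patient to $7,225 − $4,332.30 = $2,892.70. Insurer: $10,443 − $2,892.70 = $7,550.30.
Claim 5 ($12,586): deductible already satisfied, so patient's share is 30% × $12,586 = $3,775.80. Adding that to $7,225 gives $11,000.80, past the $7,225 cap; patient pays only $7,225 − $7,225 = $0. Insurer: $12,586 − $0 = $12,586.
Insurer total = bills − patient's total = $33,935 − $7,225 = $26,710.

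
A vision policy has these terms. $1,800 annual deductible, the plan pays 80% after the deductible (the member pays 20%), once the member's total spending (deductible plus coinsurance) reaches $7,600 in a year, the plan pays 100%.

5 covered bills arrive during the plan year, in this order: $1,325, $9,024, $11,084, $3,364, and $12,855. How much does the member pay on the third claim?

$2,216.80

Claim 1 — $1,325: all of it applies to the deductible. Cost to member: $1,325. OOP to date $1,325.
Claim 2 — $9,024: deductible takes $475, $8,549 remains; 20% of $8,549 = $1,709.80. Cost to member: $2,184.80. OOP to date $3,509.80.
Claim 3 — $11,084: deductible met; 20% of $11,084 = $2,216.80. Cost to member: $2,216.80. OOP to date $5,726.60.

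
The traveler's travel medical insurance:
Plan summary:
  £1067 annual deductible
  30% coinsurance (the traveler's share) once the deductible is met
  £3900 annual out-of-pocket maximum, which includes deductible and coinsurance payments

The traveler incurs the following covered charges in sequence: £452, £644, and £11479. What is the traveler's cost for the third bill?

Claim 1 — £452: all of it applies to the deductible. Traveler pays £452; OOP now £452.
Claim 2 — £644: £615 finishes the deductible; £29 goes to coinsurance; 30% of £29 = £8.70. Traveler owes £623.70 (running OOP £1075.70).
Claim 3 — £11479: deductible met; 30% of £11479 = £3443.70. OOP would hit £4519.40 > £3900, so the cap limits the traveler to £3900 − £1075.70 = £2824.30.

£2824.30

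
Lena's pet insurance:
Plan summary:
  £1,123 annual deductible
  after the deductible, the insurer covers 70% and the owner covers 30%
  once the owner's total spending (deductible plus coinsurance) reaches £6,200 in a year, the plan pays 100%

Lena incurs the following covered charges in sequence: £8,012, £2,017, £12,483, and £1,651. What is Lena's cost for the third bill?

£2,405.20

Claim 1 — £8,012: deductible takes £1,123, £6,889 remains; owner's 30% is £2,066.70. Cost to owner: £3,189.70. OOP to date £3,189.70.
Claim 2 — £2,017: deductible met; 30% of £2,017 = £605.10. Owner pays £605.10; OOP now £3,794.80.
Claim 3 — £12,483: 30% coinsurance on £12,483 = £3,744.90. OOP would hit £7,539.70 > £6,200, so the cap limits the owner to £6,200 − £3,794.80 = £2,405.20.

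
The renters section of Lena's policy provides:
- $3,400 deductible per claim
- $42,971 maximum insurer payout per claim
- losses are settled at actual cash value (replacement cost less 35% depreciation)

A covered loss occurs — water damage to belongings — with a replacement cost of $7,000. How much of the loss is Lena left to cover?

At 35% depreciation, ACV = $7,000 − $2,450 = $4,550.
Less the $3,400 deductible: $4,550 − $3,400 = $1,150.
$1,150 is within the $42,971 limit, so the insurer pays $1,150.
The tenant bears the rest of the original loss: $7,000 − $1,150 = $5,850.

$5,850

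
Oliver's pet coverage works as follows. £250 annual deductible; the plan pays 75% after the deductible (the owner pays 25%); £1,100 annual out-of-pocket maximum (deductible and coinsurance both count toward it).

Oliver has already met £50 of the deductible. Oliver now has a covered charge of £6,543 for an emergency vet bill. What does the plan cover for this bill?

£50 of the £250 deductible is already met, leaving £200.
After the £200 deductible portion, £6,543 − £200 = £6,343 is subject to coinsurance.
Coinsurance: £6,343 × 25% = £1,585.75.
So the owner owes £200 + £1,585.75 = £1,785.75 before any cap.
That would bring total out-of-pocket to £1,835.75, past the £1,100 cap. The owner is capped at £1,100 − £50 = £1,050 on this claim.
The plan picks up £6,543 − £1,050 = £5,493.

£5,493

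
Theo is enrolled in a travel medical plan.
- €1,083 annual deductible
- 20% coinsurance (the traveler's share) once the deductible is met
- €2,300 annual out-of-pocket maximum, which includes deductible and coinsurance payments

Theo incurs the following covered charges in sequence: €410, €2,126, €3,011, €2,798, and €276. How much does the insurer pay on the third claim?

€2,408.80

Bill 1, €410: all of it applies to the deductible. Cost to traveler: €410. OOP to date €410. Insurer: €410 − €410 = €0.
Bill 2, €2,126: €673 to deductible, leaving €1,453; traveler's 20% is €290.60. Traveler pays €963.60; OOP now €1,373.60. Insurer: €2,126 − €963.60 = €1,162.40.
Bill 3, €3,011: 20% coinsurance on €3,011 = €602.20. Cost to traveler: €602.20. OOP to date €1,975.80. Plan pays €3,011 − €602.20 = €2,408.80.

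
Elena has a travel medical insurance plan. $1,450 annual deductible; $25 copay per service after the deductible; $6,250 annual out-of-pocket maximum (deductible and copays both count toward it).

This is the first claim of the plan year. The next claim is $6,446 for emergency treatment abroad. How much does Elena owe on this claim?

Deductible not yet touched, so the first $1,450 of the bill goes to the deductible.
After the $1,450 deductible portion, $6,446 − $1,450 = $4,996 is subject to the copay.
Copay on this service: $25.
So the traveler owes $1,450 + $25 = $1,475 before any cap.
Total out-of-pocket so far would be $0 + $1,475 = $1,475, below the $6,250 cap — no reduction.

$1,475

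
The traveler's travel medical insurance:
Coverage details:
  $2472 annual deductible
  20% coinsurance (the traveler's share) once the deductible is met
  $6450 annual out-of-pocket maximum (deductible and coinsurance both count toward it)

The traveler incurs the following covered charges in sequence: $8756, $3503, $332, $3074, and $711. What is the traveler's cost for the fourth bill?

$614.80

Bill 1, $8756: $2472 to deductible, leaving $6284; traveler's 20% is $1256.80. Traveler owes $3728.80 (running OOP $3728.80).
Bill 2, $3503: deductible already satisfied, so traveler's share is 20% × $3503 = $700.60. Traveler owes $700.60 (running OOP $4429.40).
Bill 3, $332: deductible already satisfied, so traveler's share is 20% × $332 = $66.40. Cost to traveler: $66.40. OOP to date $4495.80.
Bill 4, $3074: deductible already satisfied, so traveler's share is 20% × $3074 = $614.80. Cost to traveler: $614.80. OOP to date $5110.60.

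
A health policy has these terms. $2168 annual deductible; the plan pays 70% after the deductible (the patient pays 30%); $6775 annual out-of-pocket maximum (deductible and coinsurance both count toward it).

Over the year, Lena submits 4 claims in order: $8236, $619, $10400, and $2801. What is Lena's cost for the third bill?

Bill 1, $8236: deductible takes $2168, $6068 remains; patient's 30% is $1820.40. Cost to patient: $3988.40. OOP to date $3988.40.
Bill 2, $619: deductible met; 30% of $619 = $185.70. Patient owes $185.70 (running OOP $4174.10).
Bill 3, $10400: deductible already satisfied, so patient's share is 30% × $10400 = $3120. That would push OOP to $7294.10, over the $6775 cap, so patient pays $6775 − $4174.10 = $2600.90.

$2600.90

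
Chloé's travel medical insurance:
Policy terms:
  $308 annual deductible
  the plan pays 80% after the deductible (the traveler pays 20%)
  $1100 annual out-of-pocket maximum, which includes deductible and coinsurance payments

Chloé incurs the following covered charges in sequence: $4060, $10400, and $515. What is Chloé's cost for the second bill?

#1 ($4060): deductible takes $308, $3752 remains; traveler's 20% is $750.40. Traveler pays $1058.40; OOP now $1058.40.
#2 ($10400): 20% coinsurance on $10400 = $2080. Adding that to $1058.40 gives $3138.40, past the $1100 cap; traveler pays only $1100 − $1058.40 = $41.60.

$41.60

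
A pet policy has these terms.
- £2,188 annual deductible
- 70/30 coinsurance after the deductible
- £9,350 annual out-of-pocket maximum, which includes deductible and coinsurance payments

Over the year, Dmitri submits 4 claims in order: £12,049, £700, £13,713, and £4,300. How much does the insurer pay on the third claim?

Bill 1, £12,049: deductible takes £2,188, £9,861 remains; coinsurance £9,861 × 30% = £2,958.30. Owner owes £5,146.30 (running OOP £5,146.30). Plan pays £12,049 − £5,146.30 = £6,902.70.
Bill 2, £700: deductible already satisfied, so owner's share is 30% × £700 = £210. Owner pays £210; OOP now £5,356.30. Plan pays £700 − £210 = £490.
Bill 3, £13,713: deductible already satisfied, so owner's share is 30% × £13,713 = £4,113.90. That would push OOP to £9,470.20, over the £9,350 cap, so owner pays £9,350 − £5,356.30 = £3,993.70. Insurer: £13,713 − £3,993.70 = £9,719.30.

£9,719.30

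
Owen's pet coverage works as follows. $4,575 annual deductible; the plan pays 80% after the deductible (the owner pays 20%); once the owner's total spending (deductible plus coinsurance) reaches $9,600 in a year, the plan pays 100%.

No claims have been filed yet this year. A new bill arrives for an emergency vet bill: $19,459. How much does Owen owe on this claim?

Deductible not yet touched, so the first $4,575 of the bill goes to the deductible.
The remaining $14,884 (= $19,459 − $4,575) moves to coinsurance.
Owner's 20% share of $14,884 is $2,976.80.
So the owner owes $4,575 + $2,976.80 = $7,551.80 before any cap.
Year-to-date out-of-pocket becomes $0 + $7,551.80 = $7,551.80, still under the $9,600 maximum, so no cap applies.

$7,551.80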